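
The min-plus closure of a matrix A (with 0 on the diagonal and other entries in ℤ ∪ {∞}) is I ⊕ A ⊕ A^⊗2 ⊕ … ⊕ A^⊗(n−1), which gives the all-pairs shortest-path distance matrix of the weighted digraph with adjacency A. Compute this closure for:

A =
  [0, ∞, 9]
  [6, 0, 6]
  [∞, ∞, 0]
Closure =
  [0, ∞, 9]
  [6, 0, 6]
  [∞, ∞, 0]

This is the Floyd-Warshall all-pairs shortest-path computation. For each intermediate vertex k = 0, 1, …, 2, update dist[i][j] ← min(dist[i][j], dist[i][k] + dist[k][j]). The final matrix gives, for each (i, j), the minimum total weight of any directed path from i to j (possibly empty when i = j).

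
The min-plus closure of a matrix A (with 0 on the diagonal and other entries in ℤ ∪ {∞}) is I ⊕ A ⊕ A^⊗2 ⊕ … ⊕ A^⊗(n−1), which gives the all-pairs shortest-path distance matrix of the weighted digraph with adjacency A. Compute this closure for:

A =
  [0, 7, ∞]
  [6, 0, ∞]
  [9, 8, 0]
Closure =
  [0, 7, ∞]
  [6, 0, ∞]
  [9, 8, 0]

This is the Floyd-Warshall all-pairs shortest-path computation. For each intermediate vertex k = 0, 1, …, 2, update dist[i][j] ← min(dist[i][j], dist[i][k] + dist[k][j]). The final matrix gives, for each (i, j), the minimum total weight of any directed path from i to j (possibly empty when i = j).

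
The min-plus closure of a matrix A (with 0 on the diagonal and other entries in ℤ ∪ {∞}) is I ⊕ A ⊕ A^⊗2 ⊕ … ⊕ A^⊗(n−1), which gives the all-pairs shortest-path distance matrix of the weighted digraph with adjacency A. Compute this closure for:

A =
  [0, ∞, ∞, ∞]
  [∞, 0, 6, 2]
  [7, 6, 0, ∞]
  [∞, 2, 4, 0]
Closure =
  [0, ∞, ∞, ∞]
  [13, 0, 6, 2]
  [7, 6, 0, 8]
  [11, 2, 4, 0]

This is the Floyd-Warshall all-pairs shortest-path computation. For each intermediate vertex k = 0, 1, …, 3, update dist[i][j] ← min(dist[i][j], dist[i][k] + dist[k][j]). The final matrix gives, for each (i, j), the minimum total weight of any directed path from i to j (possibly empty when i = j).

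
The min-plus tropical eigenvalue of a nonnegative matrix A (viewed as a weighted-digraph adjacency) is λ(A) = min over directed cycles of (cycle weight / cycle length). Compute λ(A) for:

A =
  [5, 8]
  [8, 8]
λ(A) = 5

Enumerate directed cycles and compute their means (weight / length). Sample:
  cycle 0 → 0: weight = 5, length = 1, mean = 5/1 ≈ 5.000
  cycle 1 → 1: weight = 8, length = 1, mean = 8/1 ≈ 8.000
  cycle 0 → 1 → 0: weight = 16, length = 2, mean = 16/2 ≈ 8.000
  cycle 1 → 0 → 1: weight = 16, length = 2, mean = 16/2 ≈ 8.000
Minimum mean = 5.000, attained e.g. along the cycle 0 → 0 with weight 5 and length 1. So λ(A) = 5/1 = 5.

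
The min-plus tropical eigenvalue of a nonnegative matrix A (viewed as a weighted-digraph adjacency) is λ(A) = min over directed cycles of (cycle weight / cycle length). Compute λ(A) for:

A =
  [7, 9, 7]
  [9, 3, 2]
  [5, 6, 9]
λ(A) = 3

Enumerate directed cycles and compute their means (weight / length). Sample:
  cycle 0 → 0: weight = 7, length = 1, mean = 7/1 ≈ 7.000
  cycle 1 → 1: weight = 3, length = 1, mean = 3/1 ≈ 3.000
  cycle 2 → 2: weight = 9, length = 1, mean = 9/1 ≈ 9.000
  cycle 0 → 1 → 0: weight = 18, length = 2, mean = 18/2 ≈ 9.000
  cycle 0 → 2 → 0: weight = 12, length = 2, mean = 12/2 ≈ 6.000
  cycle 1 → 0 → 1: weight = 18, length = 2, mean = 18/2 ≈ 9.000
Minimum mean = 3.000, attained e.g. along the cycle 1 → 1 with weight 3 and length 1. So λ(A) = 3/1 = 3.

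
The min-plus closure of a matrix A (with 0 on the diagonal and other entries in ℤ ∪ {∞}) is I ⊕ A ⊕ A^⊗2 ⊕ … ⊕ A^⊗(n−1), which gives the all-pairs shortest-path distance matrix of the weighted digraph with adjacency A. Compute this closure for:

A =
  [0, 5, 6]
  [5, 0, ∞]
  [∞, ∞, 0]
Closure =
  [0, 5, 6]
  [5, 0, 11]
  [∞, ∞, 0]

This is the Floyd-Warshall all-pairs shortest-path computation. For each intermediate vertex k = 0, 1, …, 2, update dist[i][j] ← min(dist[i][j], dist[i][k] + dist[k][j]). The final matrix gives, for each (i, j), the minimum total weight of any directed path from i to j (possibly empty when i = j).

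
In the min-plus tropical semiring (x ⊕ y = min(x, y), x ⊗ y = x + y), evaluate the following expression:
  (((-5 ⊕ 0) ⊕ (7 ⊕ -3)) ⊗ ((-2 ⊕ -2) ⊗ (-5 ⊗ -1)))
(((-5 ⊕ 0) ⊕ (7 ⊕ -3)) ⊗ ((-2 ⊕ -2) ⊗ (-5 ⊗ -1))) = -13

Expand innermost to outermost. Recall ⊕ takes the minimum of its arguments and ⊗ takes their sum. Working out the expression (((-5 ⊕ 0) ⊕ (7 ⊕ -3)) ⊗ ((-2 ⊕ -2) ⊗ (-5 ⊗ -1))) gives -13.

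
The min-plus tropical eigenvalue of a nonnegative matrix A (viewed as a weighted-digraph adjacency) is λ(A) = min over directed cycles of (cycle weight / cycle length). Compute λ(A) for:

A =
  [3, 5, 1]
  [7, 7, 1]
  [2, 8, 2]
λ(A) = 3/2

Enumerate directed cycles and compute their means (weight / length). Sample:
  cycle 0 → 0: weight = 3, length = 1, mean = 3/1 ≈ 3.000
  cycle 1 → 1: weight = 7, length = 1, mean = 7/1 ≈ 7.000
  cycle 2 → 2: weight = 2, length = 1, mean = 2/1 ≈ 2.000
  cycle 0 → 1 → 0: weight = 12, length = 2, mean = 12/2 ≈ 6.000
  cycle 0 → 2 → 0: weight = 3, length = 2, mean = 3/2 ≈ 1.500
  cycle 1 → 0 → 1: weight = 12, length = 2, mean = 12/2 ≈ 6.000
Minimum mean = 1.500, attained e.g. along the cycle 0 → 2 → 0 with weight 3 and length 2. So λ(A) = 3/2 = 3/2.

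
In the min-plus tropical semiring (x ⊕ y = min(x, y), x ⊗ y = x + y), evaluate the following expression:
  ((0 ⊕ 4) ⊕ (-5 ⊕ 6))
((0 ⊕ 4) ⊕ (-5 ⊕ 6)) = -5

Expand innermost to outermost. Recall ⊕ takes the minimum of its arguments and ⊗ takes their sum. Working out the expression ((0 ⊕ 4) ⊕ (-5 ⊕ 6)) gives -5.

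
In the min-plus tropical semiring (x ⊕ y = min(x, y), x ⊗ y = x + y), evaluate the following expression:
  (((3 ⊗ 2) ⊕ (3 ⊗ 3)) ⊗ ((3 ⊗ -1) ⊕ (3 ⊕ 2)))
(((3 ⊗ 2) ⊕ (3 ⊗ 3)) ⊗ ((3 ⊗ -1) ⊕ (3 ⊕ 2))) = 7

Expand innermost to outermost. Recall ⊕ takes the minimum of its arguments and ⊗ takes their sum. Working out the expression (((3 ⊗ 2) ⊕ (3 ⊗ 3)) ⊗ ((3 ⊗ -1) ⊕ (3 ⊕ 2))) gives 7.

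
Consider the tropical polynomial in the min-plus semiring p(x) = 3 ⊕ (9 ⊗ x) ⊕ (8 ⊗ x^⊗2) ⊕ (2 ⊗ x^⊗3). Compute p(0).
p(0) = 2

A tropical monomial a ⊗ x^⊗i evaluates to a + i · x. Evaluating each term at x = 0:
  Term 0 contributes 3 + 0 · 0 = 3
  Term 1 contributes 9 + 1 · 0 = 9
  Term 2 contributes 8 + 2 · 0 = 8
  Term 3 contributes 2 + 3 · 0 = 2
p(0) = ⊕ of these = min[3, 9, 8, 2] = 2.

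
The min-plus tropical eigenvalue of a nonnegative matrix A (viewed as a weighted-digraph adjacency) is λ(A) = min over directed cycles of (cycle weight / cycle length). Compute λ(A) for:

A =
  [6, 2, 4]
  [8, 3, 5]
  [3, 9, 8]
λ(A) = 3

Enumerate directed cycles and compute their means (weight / length). Sample:
  cycle 0 → 0: weight = 6, length = 1, mean = 6/1 ≈ 6.000
  cycle 1 → 1: weight = 3, length = 1, mean = 3/1 ≈ 3.000
  cycle 2 → 2: weight = 8, length = 1, mean = 8/1 ≈ 8.000
  cycle 0 → 1 → 0: weight = 10, length = 2, mean = 10/2 ≈ 5.000
  cycle 0 → 2 → 0: weight = 7, length = 2, mean = 7/2 ≈ 3.500
  cycle 1 → 0 → 1: weight = 10, length = 2, mean = 10/2 ≈ 5.000
Minimum mean = 3.000, attained e.g. along the cycle 1 → 1 with weight 3 and length 1. So λ(A) = 3/1 = 3.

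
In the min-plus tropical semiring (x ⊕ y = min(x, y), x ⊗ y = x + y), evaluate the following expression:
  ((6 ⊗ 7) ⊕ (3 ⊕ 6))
((6 ⊗ 7) ⊕ (3 ⊕ 6)) = 3

Expand innermost to outermost. Recall ⊕ takes the minimum of its arguments and ⊗ takes their sum. Working out the expression ((6 ⊗ 7) ⊕ (3 ⊕ 6)) gives 3.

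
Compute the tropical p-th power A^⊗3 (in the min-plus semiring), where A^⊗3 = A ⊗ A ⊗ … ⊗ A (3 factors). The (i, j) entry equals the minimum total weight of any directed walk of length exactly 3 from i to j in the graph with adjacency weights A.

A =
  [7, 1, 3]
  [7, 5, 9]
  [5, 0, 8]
A^⊗3 =
  [10, 8, 11]
  [15, 10, 15]
  [12, 8, 10]

Each entry (A^⊗3)_ij equals the minimum over all length-3 walks i = v_0 → v_1 → … → v_3 = j of Σ_t A[v_t][v_{t+1}]. For example, for (i, j) = (0, 2) we minimise over 9 possible intermediate vertex sequences; the minimum is 11, attained along the walk 0 → 1 → 0 → 2.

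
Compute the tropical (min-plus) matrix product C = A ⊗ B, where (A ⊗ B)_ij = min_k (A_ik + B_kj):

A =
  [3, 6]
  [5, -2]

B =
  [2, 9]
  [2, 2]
A ⊗ B =
  [5, 8]
  [0, 0]

Apply the min-plus product entry-by-entry:
  C[0][0] = min over k of (A[0][0] + B[0][0] = 3 + 2 = 5, A[0][1] + B[1][0] = 6 + 2 = 8) = 5 (attained at k = 0)
  C[0][1] = min over k of (A[0][0] + B[0][1] = 3 + 9 = 12, A[0][1] + B[1][1] = 6 + 2 = 8) = 8 (attained at k = 1)
  C[1][0] = min over k of (A[1][0] + B[0][0] = 5 + 2 = 7, A[1][1] + B[1][0] = -2 + 2 = 0) = 0 (attained at k = 1)
  C[1][1] = min over k of (A[1][0] + B[0][1] = 5 + 9 = 14, A[1][1] + B[1][1] = -2 + 2 = 0) = 0 (attained at k = 1)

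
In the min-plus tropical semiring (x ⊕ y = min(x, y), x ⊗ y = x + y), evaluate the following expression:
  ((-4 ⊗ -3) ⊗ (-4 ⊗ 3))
((-4 ⊗ -3) ⊗ (-4 ⊗ 3)) = -8

Expand innermost to outermost. Recall ⊕ takes the minimum of its arguments and ⊗ takes their sum. Working out the expression ((-4 ⊗ -3) ⊗ (-4 ⊗ 3)) gives -8.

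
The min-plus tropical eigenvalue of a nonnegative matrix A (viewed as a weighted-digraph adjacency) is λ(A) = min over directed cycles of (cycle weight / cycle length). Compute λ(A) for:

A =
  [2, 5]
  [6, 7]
λ(A) = 2

Enumerate directed cycles and compute their means (weight / length). Sample:
  cycle 0 → 0: weight = 2, length = 1, mean = 2/1 ≈ 2.000
  cycle 1 → 1: weight = 7, length = 1, mean = 7/1 ≈ 7.000
  cycle 0 → 1 → 0: weight = 11, length = 2, mean = 11/2 ≈ 5.500
  cycle 1 → 0 → 1: weight = 11, length = 2, mean = 11/2 ≈ 5.500
Minimum mean = 2.000, attained e.g. along the cycle 0 → 0 with weight 2 and length 1. So λ(A) = 2/1 = 2.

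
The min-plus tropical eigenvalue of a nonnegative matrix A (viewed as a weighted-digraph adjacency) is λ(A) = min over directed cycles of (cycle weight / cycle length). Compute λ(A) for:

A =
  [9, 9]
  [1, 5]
λ(A) = 5

Enumerate directed cycles and compute their means (weight / length). Sample:
  cycle 0 → 0: weight = 9, length = 1, mean = 9/1 ≈ 9.000
  cycle 1 → 1: weight = 5, length = 1, mean = 5/1 ≈ 5.000
  cycle 0 → 1 → 0: weight = 10, length = 2, mean = 10/2 ≈ 5.000
  cycle 1 → 0 → 1: weight = 10, length = 2, mean = 10/2 ≈ 5.000
Minimum mean = 5.000, attained e.g. along the cycle 1 → 1 with weight 5 and length 1. So λ(A) = 5/1 = 5.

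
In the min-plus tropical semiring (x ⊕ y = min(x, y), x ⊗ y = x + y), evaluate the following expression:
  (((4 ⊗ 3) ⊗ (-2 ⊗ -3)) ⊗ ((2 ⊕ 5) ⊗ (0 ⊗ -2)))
(((4 ⊗ 3) ⊗ (-2 ⊗ -3)) ⊗ ((2 ⊕ 5) ⊗ (0 ⊗ -2))) = 2

Expand innermost to outermost. Recall ⊕ takes the minimum of its arguments and ⊗ takes their sum. Working out the expression (((4 ⊗ 3) ⊗ (-2 ⊗ -3)) ⊗ ((2 ⊕ 5) ⊗ (0 ⊗ -2))) gives 2.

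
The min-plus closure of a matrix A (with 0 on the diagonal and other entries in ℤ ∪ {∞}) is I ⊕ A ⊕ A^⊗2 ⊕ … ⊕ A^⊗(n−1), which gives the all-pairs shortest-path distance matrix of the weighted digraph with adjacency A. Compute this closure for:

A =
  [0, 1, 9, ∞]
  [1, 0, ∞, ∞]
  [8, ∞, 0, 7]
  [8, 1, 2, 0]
Closure =
  [0, 1, 9, 16]
  [1, 0, 10, 17]
  [8, 8, 0, 7]
  [2, 1, 2, 0]

This is the Floyd-Warshall all-pairs shortest-path computation. For each intermediate vertex k = 0, 1, …, 3, update dist[i][j] ← min(dist[i][j], dist[i][k] + dist[k][j]). The final matrix gives, for each (i, j), the minimum total weight of any directed path from i to j (possibly empty when i = j).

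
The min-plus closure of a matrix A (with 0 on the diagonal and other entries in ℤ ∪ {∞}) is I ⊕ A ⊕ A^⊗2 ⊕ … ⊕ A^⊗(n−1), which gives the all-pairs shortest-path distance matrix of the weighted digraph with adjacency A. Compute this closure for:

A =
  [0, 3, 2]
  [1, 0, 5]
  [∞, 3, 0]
Closure =
  [0, 3, 2]
  [1, 0, 3]
  [4, 3, 0]

This is the Floyd-Warshall all-pairs shortest-path computation. For each intermediate vertex k = 0, 1, …, 2, update dist[i][j] ← min(dist[i][j], dist[i][k] + dist[k][j]). The final matrix gives, for each (i, j), the minimum total weight of any directed path from i to j (possibly empty when i = j).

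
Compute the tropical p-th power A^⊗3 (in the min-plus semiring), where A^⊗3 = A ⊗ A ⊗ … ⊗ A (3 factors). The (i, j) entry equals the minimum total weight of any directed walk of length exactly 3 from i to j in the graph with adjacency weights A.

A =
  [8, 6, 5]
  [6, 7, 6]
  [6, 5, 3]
A^⊗3 =
  [14, 13, 11]
  [15, 14, 12]
  [12, 11, 9]

Each entry (A^⊗3)_ij equals the minimum over all length-3 walks i = v_0 → v_1 → … → v_3 = j of Σ_t A[v_t][v_{t+1}]. For example, for (i, j) = (0, 2) we minimise over 9 possible intermediate vertex sequences; the minimum is 11, attained along the walk 0 → 2 → 2 → 2.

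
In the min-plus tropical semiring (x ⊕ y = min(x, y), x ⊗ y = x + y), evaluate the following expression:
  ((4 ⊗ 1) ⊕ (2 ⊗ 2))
((4 ⊗ 1) ⊕ (2 ⊗ 2)) = 4

Expand innermost to outermost. Recall ⊕ takes the minimum of its arguments and ⊗ takes their sum. Working out the expression ((4 ⊗ 1) ⊕ (2 ⊗ 2)) gives 4.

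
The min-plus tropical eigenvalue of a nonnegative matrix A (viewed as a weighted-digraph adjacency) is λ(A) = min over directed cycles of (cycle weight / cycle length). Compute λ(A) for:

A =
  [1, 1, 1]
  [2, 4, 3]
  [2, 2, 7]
λ(A) = 1

Enumerate directed cycles and compute their means (weight / length). Sample:
  cycle 0 → 0: weight = 1, length = 1, mean = 1/1 ≈ 1.000
  cycle 1 → 1: weight = 4, length = 1, mean = 4/1 ≈ 4.000
  cycle 2 → 2: weight = 7, length = 1, mean = 7/1 ≈ 7.000
  cycle 0 → 1 → 0: weight = 3, length = 2, mean = 3/2 ≈ 1.500
  cycle 0 → 2 → 0: weight = 3, length = 2, mean = 3/2 ≈ 1.500
  cycle 1 → 0 → 1: weight = 3, length = 2, mean = 3/2 ≈ 1.500
Minimum mean = 1.000, attained e.g. along the cycle 0 → 0 with weight 1 and length 1. So λ(A) = 1/1 = 1.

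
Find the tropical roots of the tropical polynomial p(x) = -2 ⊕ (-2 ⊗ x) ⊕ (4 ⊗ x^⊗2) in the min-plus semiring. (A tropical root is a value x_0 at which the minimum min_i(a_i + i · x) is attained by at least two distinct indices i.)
Roots: {-6, 0}

Each tropical root is a break point of the lower envelope of the lines y = a_i + i · x (there are 3 lines, with slopes 0, 1, ..., 2). Only the lines that attain the minimum somewhere contribute to roots; other lines are dominated. Here the surviving (envelope) indices are i = 2, i = 1, i = 0.
Intersections between consecutive envelope lines give the roots: for adjacent envelope indices i < j the intersection is x = (a_i − a_j) / (j − i). Reading off the sorted break points: {-6, 0}.
Verification: at each break x_0, at least two indices attain the minimum of min_i(a_i + i · x_0).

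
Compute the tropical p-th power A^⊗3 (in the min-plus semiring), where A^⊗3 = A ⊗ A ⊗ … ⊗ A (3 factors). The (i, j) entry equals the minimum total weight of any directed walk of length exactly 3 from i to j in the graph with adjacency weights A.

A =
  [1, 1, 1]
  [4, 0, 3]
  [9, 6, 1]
A^⊗3 =
  [3, 1, 3]
  [4, 0, 3]
  [10, 6, 3]

Each entry (A^⊗3)_ij equals the minimum over all length-3 walks i = v_0 → v_1 → … → v_3 = j of Σ_t A[v_t][v_{t+1}]. For example, for (i, j) = (0, 2) we minimise over 9 possible intermediate vertex sequences; the minimum is 3, attained along the walk 0 → 0 → 0 → 2.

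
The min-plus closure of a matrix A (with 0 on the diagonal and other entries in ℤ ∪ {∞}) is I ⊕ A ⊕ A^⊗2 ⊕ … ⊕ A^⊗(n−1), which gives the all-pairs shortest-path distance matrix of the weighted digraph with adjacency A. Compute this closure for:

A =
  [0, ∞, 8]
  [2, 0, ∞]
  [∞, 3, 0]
Closure =
  [0, 11, 8]
  [2, 0, 10]
  [5, 3, 0]

This is the Floyd-Warshall all-pairs shortest-path computation. For each intermediate vertex k = 0, 1, …, 2, update dist[i][j] ← min(dist[i][j], dist[i][k] + dist[k][j]). The final matrix gives, for each (i, j), the minimum total weight of any directed path from i to j (possibly empty when i = j).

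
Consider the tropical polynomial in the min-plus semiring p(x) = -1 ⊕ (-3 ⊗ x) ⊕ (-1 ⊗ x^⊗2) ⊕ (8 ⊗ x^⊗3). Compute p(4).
p(4) = -1

A tropical monomial a ⊗ x^⊗i evaluates to a + i · x. Evaluating each term at x = 4:
  Term 0 contributes -1 + 0 · 4 = -1
  Term 1 contributes -3 + 1 · 4 = 1
  Term 2 contributes -1 + 2 · 4 = 7
  Term 3 contributes 8 + 3 · 4 = 20
p(4) = ⊕ of these = min[-1, 1, 7, 20] = -1.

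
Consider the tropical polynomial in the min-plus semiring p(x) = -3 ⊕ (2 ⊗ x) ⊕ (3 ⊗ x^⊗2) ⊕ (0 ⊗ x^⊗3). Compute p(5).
p(5) = -3

A tropical monomial a ⊗ x^⊗i evaluates to a + i · x. Evaluating each term at x = 5:
  Term 0 contributes -3 + 0 · 5 = -3
  Term 1 contributes 2 + 1 · 5 = 7
  Term 2 contributes 3 + 2 · 5 = 13
  Term 3 contributes 0 + 3 · 5 = 15
p(5) = ⊕ of these = min[-3, 7, 13, 15] = -3.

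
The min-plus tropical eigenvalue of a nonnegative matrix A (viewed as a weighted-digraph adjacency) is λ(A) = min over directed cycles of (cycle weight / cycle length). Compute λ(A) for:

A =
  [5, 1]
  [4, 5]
λ(A) = 5/2

Enumerate directed cycles and compute their means (weight / length). Sample:
  cycle 0 → 0: weight = 5, length = 1, mean = 5/1 ≈ 5.000
  cycle 1 → 1: weight = 5, length = 1, mean = 5/1 ≈ 5.000
  cycle 0 → 1 → 0: weight = 5, length = 2, mean = 5/2 ≈ 2.500
  cycle 1 → 0 → 1: weight = 5, length = 2, mean = 5/2 ≈ 2.500
Minimum mean = 2.500, attained e.g. along the cycle 0 → 1 → 0 with weight 5 and length 2. So λ(A) = 5/2 = 5/2.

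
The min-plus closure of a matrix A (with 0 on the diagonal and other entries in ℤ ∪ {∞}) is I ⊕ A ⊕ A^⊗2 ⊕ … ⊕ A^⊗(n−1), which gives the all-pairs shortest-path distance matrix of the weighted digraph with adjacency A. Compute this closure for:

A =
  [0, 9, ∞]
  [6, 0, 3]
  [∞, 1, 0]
Closure =
  [0, 9, 12]
  [6, 0, 3]
  [7, 1, 0]

This is the Floyd-Warshall all-pairs shortest-path computation. For each intermediate vertex k = 0, 1, …, 2, update dist[i][j] ← min(dist[i][j], dist[i][k] + dist[k][j]). The final matrix gives, for each (i, j), the minimum total weight of any directed path from i to j (possibly empty when i = j).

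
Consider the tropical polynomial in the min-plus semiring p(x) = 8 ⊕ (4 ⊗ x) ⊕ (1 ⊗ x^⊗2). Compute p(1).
p(1) = 3

A tropical monomial a ⊗ x^⊗i evaluates to a + i · x. Evaluating each term at x = 1:
  Term 0 contributes 8 + 0 · 1 = 8
  Term 1 contributes 4 + 1 · 1 = 5
  Term 2 contributes 1 + 2 · 1 = 3
p(1) = ⊕ of these = min[8, 5, 3] = 3.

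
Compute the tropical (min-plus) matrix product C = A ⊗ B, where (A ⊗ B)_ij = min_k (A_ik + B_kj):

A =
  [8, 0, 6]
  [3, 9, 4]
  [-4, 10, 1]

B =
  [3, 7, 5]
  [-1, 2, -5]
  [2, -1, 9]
A ⊗ B =
  [-1, 2, -5]
  [6, 3, 4]
  [-1, 0, 1]

Apply the min-plus product entry-by-entry:
  C[0][0] = min over k of (A[0][0] + B[0][0] = 8 + 3 = 11, A[0][1] + B[1][0] = 0 + -1 = -1, A[0][2] + B[2][0] = 6 + 2 = 8) = -1 (attained at k = 1)
  C[0][1] = min over k of (A[0][0] + B[0][1] = 8 + 7 = 15, A[0][1] + B[1][1] = 0 + 2 = 2, A[0][2] + B[2][1] = 6 + -1 = 5) = 2 (attained at k = 1)
  C[0][2] = min over k of (A[0][0] + B[0][2] = 8 + 5 = 13, A[0][1] + B[1][2] = 0 + -5 = -5, A[0][2] + B[2][2] = 6 + 9 = 15) = -5 (attained at k = 1)
  C[1][0] = min over k of (A[1][0] + B[0][0] = 3 + 3 = 6, A[1][1] + B[1][0] = 9 + -1 = 8, A[1][2] + B[2][0] = 4 + 2 = 6) = 6 (attained at k = 0)
  C[1][1] = min over k of (A[1][0] + B[0][1] = 3 + 7 = 10, A[1][1] + B[1][1] = 9 + 2 = 11, A[1][2] + B[2][1] = 4 + -1 = 3) = 3 (attained at k = 2)
  C[1][2] = min over k of (A[1][0] + B[0][2] = 3 + 5 = 8, A[1][1] + B[1][2] = 9 + -5 = 4, A[1][2] + B[2][2] = 4 + 9 = 13) = 4 (attained at k = 1)
  C[2][0] = min over k of (A[2][0] + B[0][0] = -4 + 3 = -1, A[2][1] + B[1][0] = 10 + -1 = 9, A[2][2] + B[2][0] = 1 + 2 = 3) = -1 (attained at k = 0)
  C[2][1] = min over k of (A[2][0] + B[0][1] = -4 + 7 = 3, A[2][1] + B[1][1] = 10 + 2 = 12, A[2][2] + B[2][1] = 1 + -1 = 0) = 0 (attained at k = 2)
  C[2][2] = min over k of (A[2][0] + B[0][2] = -4 + 5 = 1, A[2][1] + B[1][2] = 10 + -5 = 5, A[2][2] + B[2][2] = 1 + 9 = 10) = 1 (attained at k = 0)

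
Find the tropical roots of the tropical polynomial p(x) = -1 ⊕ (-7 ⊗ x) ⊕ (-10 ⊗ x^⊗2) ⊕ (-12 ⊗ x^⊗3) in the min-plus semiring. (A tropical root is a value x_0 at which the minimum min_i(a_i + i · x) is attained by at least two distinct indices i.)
Roots: {2, 3, 6}

Each tropical root is a break point of the lower envelope of the lines y = a_i + i · x (there are 4 lines, with slopes 0, 1, ..., 3). Only the lines that attain the minimum somewhere contribute to roots; other lines are dominated. Here the surviving (envelope) indices are i = 3, i = 2, i = 1, i = 0.
Intersections between consecutive envelope lines give the roots: for adjacent envelope indices i < j the intersection is x = (a_i − a_j) / (j − i). Reading off the sorted break points: {2, 3, 6}.
Verification: at each break x_0, at least two indices attain the minimum of min_i(a_i + i · x_0).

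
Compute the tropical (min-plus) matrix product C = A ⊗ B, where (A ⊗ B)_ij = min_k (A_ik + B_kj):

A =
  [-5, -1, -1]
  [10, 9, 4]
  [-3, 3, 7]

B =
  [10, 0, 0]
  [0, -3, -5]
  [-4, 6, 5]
A ⊗ B =
  [-5, -5, -6]
  [0, 6, 4]
  [3, -3, -3]

Apply the min-plus product entry-by-entry:
  C[0][0] = min over k of (A[0][0] + B[0][0] = -5 + 10 = 5, A[0][1] + B[1][0] = -1 + 0 = -1, A[0][2] + B[2][0] = -1 + -4 = -5) = -5 (attained at k = 2)
  C[0][1] = min over k of (A[0][0] + B[0][1] = -5 + 0 = -5, A[0][1] + B[1][1] = -1 + -3 = -4, A[0][2] + B[2][1] = -1 + 6 = 5) = -5 (attained at k = 0)
  C[0][2] = min over k of (A[0][0] + B[0][2] = -5 + 0 = -5, A[0][1] + B[1][2] = -1 + -5 = -6, A[0][2] + B[2][2] = -1 + 5 = 4) = -6 (attained at k = 1)
  C[1][0] = min over k of (A[1][0] + B[0][0] = 10 + 10 = 20, A[1][1] + B[1][0] = 9 + 0 = 9, A[1][2] + B[2][0] = 4 + -4 = 0) = 0 (attained at k = 2)
  C[1][1] = min over k of (A[1][0] + B[0][1] = 10 + 0 = 10, A[1][1] + B[1][1] = 9 + -3 = 6, A[1][2] + B[2][1] = 4 + 6 = 10) = 6 (attained at k = 1)
  C[1][2] = min over k of (A[1][0] + B[0][2] = 10 + 0 = 10, A[1][1] + B[1][2] = 9 + -5 = 4, A[1][2] + B[2][2] = 4 + 5 = 9) = 4 (attained at k = 1)
  C[2][0] = min over k of (A[2][0] + B[0][0] = -3 + 10 = 7, A[2][1] + B[1][0] = 3 + 0 = 3, A[2][2] + B[2][0] = 7 + -4 = 3) = 3 (attained at k = 1)
  C[2][1] = min over k of (A[2][0] + B[0][1] = -3 + 0 = -3, A[2][1] + B[1][1] = 3 + -3 = 0, A[2][2] + B[2][1] = 7 + 6 = 13) = -3 (attained at k = 0)
  C[2][2] = min over k of (A[2][0] + B[0][2] = -3 + 0 = -3, A[2][1] + B[1][2] = 3 + -5 = -2, A[2][2] + B[2][2] = 7 + 5 = 12) = -3 (attained at k = 0)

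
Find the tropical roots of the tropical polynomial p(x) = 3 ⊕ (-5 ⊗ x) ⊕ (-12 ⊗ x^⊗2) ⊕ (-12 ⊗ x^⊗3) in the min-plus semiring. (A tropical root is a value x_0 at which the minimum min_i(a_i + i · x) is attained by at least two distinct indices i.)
Roots: {0, 7, 8}

Each tropical root is a break point of the lower envelope of the lines y = a_i + i · x (there are 4 lines, with slopes 0, 1, ..., 3). Only the lines that attain the minimum somewhere contribute to roots; other lines are dominated. Here the surviving (envelope) indices are i = 3, i = 2, i = 1, i = 0.
Intersections between consecutive envelope lines give the roots: for adjacent envelope indices i < j the intersection is x = (a_i − a_j) / (j − i). Reading off the sorted break points: {0, 7, 8}.
Verification: at each break x_0, at least two indices attain the minimum of min_i(a_i + i · x_0).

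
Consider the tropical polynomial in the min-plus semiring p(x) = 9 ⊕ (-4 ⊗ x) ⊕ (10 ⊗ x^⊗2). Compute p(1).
p(1) = -3

A tropical monomial a ⊗ x^⊗i evaluates to a + i · x. Evaluating each term at x = 1:
  Term 0 contributes 9 + 0 · 1 = 9
  Term 1 contributes -4 + 1 · 1 = -3
  Term 2 contributes 10 + 2 · 1 = 12
p(1) = ⊕ of these = min[9, -3, 12] = -3.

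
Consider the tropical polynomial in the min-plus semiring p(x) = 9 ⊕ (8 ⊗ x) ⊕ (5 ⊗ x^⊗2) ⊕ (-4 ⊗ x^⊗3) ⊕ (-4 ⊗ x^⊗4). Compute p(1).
p(1) = -1

A tropical monomial a ⊗ x^⊗i evaluates to a + i · x. Evaluating each term at x = 1:
  Term 0 contributes 9 + 0 · 1 = 9
  Term 1 contributes 8 + 1 · 1 = 9
  Term 2 contributes 5 + 2 · 1 = 7
  Term 3 contributes -4 + 3 · 1 = -1
  Term 4 contributes -4 + 4 · 1 = 0
p(1) = ⊕ of these = min[9, 9, 7, -1, 0] = -1.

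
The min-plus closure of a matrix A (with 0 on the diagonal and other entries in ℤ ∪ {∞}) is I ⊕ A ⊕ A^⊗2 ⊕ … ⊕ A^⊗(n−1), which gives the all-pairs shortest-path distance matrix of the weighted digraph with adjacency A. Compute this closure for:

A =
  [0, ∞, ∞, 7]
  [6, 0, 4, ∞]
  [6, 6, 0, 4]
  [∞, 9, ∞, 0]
Closure =
  [0, 16, 20, 7]
  [6, 0, 4, 8]
  [6, 6, 0, 4]
  [15, 9, 13, 0]

This is the Floyd-Warshall all-pairs shortest-path computation. For each intermediate vertex k = 0, 1, …, 3, update dist[i][j] ← min(dist[i][j], dist[i][k] + dist[k][j]). The final matrix gives, for each (i, j), the minimum total weight of any directed path from i to j (possibly empty when i = j).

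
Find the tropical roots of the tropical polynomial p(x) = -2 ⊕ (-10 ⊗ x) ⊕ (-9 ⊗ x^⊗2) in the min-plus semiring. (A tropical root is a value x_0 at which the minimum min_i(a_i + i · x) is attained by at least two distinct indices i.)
Roots: {-1, 8}

Each tropical root is a break point of the lower envelope of the lines y = a_i + i · x (there are 3 lines, with slopes 0, 1, ..., 2). Only the lines that attain the minimum somewhere contribute to roots; other lines are dominated. Here the surviving (envelope) indices are i = 2, i = 1, i = 0.
Intersections between consecutive envelope lines give the roots: for adjacent envelope indices i < j the intersection is x = (a_i − a_j) / (j − i). Reading off the sorted break points: {-1, 8}.
Verification: at each break x_0, at least two indices attain the minimum of min_i(a_i + i · x_0).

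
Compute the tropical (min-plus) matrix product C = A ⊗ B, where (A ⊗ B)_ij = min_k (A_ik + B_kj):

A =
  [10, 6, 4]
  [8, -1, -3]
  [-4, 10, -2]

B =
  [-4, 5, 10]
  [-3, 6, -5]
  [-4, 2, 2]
A ⊗ B =
  [0, 6, 1]
  [-7, -1, -6]
  [-8, 0, 0]

Apply the min-plus product entry-by-entry:
  C[0][0] = min over k of (A[0][0] + B[0][0] = 10 + -4 = 6, A[0][1] + B[1][0] = 6 + -3 = 3, A[0][2] + B[2][0] = 4 + -4 = 0) = 0 (attained at k = 2)
  C[0][1] = min over k of (A[0][0] + B[0][1] = 10 + 5 = 15, A[0][1] + B[1][1] = 6 + 6 = 12, A[0][2] + B[2][1] = 4 + 2 = 6) = 6 (attained at k = 2)
  C[0][2] = min over k of (A[0][0] + B[0][2] = 10 + 10 = 20, A[0][1] + B[1][2] = 6 + -5 = 1, A[0][2] + B[2][2] = 4 + 2 = 6) = 1 (attained at k = 1)
  C[1][0] = min over k of (A[1][0] + B[0][0] = 8 + -4 = 4, A[1][1] + B[1][0] = -1 + -3 = -4, A[1][2] + B[2][0] = -3 + -4 = -7) = -7 (attained at k = 2)
  C[1][1] = min over k of (A[1][0] + B[0][1] = 8 + 5 = 13, A[1][1] + B[1][1] = -1 + 6 = 5, A[1][2] + B[2][1] = -3 + 2 = -1) = -1 (attained at k = 2)
  C[1][2] = min over k of (A[1][0] + B[0][2] = 8 + 10 = 18, A[1][1] + B[1][2] = -1 + -5 = -6, A[1][2] + B[2][2] = -3 + 2 = -1) = -6 (attained at k = 1)
  C[2][0] = min over k of (A[2][0] + B[0][0] = -4 + -4 = -8, A[2][1] + B[1][0] = 10 + -3 = 7, A[2][2] + B[2][0] = -2 + -4 = -6) = -8 (attained at k = 0)
  C[2][1] = min over k of (A[2][0] + B[0][1] = -4 + 5 = 1, A[2][1] + B[1][1] = 10 + 6 = 16, A[2][2] + B[2][1] = -2 + 2 = 0) = 0 (attained at k = 2)
  C[2][2] = min over k of (A[2][0] + B[0][2] = -4 + 10 = 6, A[2][1] + B[1][2] = 10 + -5 = 5, A[2][2] + B[2][2] = -2 + 2 = 0) = 0 (attained at k = 2)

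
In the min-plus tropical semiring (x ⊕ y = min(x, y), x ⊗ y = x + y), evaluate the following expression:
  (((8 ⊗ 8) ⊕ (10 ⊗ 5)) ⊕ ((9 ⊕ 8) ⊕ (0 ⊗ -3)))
(((8 ⊗ 8) ⊕ (10 ⊗ 5)) ⊕ ((9 ⊕ 8) ⊕ (0 ⊗ -3))) = -3

Expand innermost to outermost. Recall ⊕ takes the minimum of its arguments and ⊗ takes their sum. Working out the expression (((8 ⊗ 8) ⊕ (10 ⊗ 5)) ⊕ ((9 ⊕ 8) ⊕ (0 ⊗ -3))) gives -3.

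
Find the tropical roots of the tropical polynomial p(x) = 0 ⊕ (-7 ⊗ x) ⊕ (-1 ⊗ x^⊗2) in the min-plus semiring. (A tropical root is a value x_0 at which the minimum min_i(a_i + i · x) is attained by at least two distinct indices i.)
Roots: {-6, 7}

Each tropical root is a break point of the lower envelope of the lines y = a_i + i · x (there are 3 lines, with slopes 0, 1, ..., 2). Only the lines that attain the minimum somewhere contribute to roots; other lines are dominated. Here the surviving (envelope) indices are i = 2, i = 1, i = 0.
Intersections between consecutive envelope lines give the roots: for adjacent envelope indices i < j the intersection is x = (a_i − a_j) / (j − i). Reading off the sorted break points: {-6, 7}.
Verification: at each break x_0, at least two indices attain the minimum of min_i(a_i + i · x_0).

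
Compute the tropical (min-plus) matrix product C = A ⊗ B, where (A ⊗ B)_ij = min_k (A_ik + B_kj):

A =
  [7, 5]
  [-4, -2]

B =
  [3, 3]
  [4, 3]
A ⊗ B =
  [9, 8]
  [-1, -1]

Apply the min-plus product entry-by-entry:
  C[0][0] = min over k of (A[0][0] + B[0][0] = 7 + 3 = 10, A[0][1] + B[1][0] = 5 + 4 = 9) = 9 (attained at k = 1)
  C[0][1] = min over k of (A[0][0] + B[0][1] = 7 + 3 = 10, A[0][1] + B[1][1] = 5 + 3 = 8) = 8 (attained at k = 1)
  C[1][0] = min over k of (A[1][0] + B[0][0] = -4 + 3 = -1, A[1][1] + B[1][0] = -2 + 4 = 2) = -1 (attained at k = 0)
  C[1][1] = min over k of (A[1][0] + B[0][1] = -4 + 3 = -1, A[1][1] + B[1][1] = -2 + 3 = 1) = -1 (attained at k = 0)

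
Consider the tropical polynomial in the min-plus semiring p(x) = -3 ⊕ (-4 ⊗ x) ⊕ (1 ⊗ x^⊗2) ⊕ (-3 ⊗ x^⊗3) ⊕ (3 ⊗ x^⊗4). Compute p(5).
p(5) = -3

A tropical monomial a ⊗ x^⊗i evaluates to a + i · x. Evaluating each term at x = 5:
  Term 0 contributes -3 + 0 · 5 = -3
  Term 1 contributes -4 + 1 · 5 = 1
  Term 2 contributes 1 + 2 · 5 = 11
  Term 3 contributes -3 + 3 · 5 = 12
  Term 4 contributes 3 + 4 · 5 = 23
p(5) = ⊕ of these = min[-3, 1, 11, 12, 23] = -3.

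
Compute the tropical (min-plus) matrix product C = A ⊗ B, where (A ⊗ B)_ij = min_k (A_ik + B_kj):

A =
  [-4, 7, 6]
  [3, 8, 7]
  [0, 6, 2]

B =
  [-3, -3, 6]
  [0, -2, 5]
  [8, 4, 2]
A ⊗ B =
  [-7, -7, 2]
  [0, 0, 9]
  [-3, -3, 4]

Apply the min-plus product entry-by-entry:
  C[0][0] = min over k of (A[0][0] + B[0][0] = -4 + -3 = -7, A[0][1] + B[1][0] = 7 + 0 = 7, A[0][2] + B[2][0] = 6 + 8 = 14) = -7 (attained at k = 0)
  C[0][1] = min over k of (A[0][0] + B[0][1] = -4 + -3 = -7, A[0][1] + B[1][1] = 7 + -2 = 5, A[0][2] + B[2][1] = 6 + 4 = 10) = -7 (attained at k = 0)
  C[0][2] = min over k of (A[0][0] + B[0][2] = -4 + 6 = 2, A[0][1] + B[1][2] = 7 + 5 = 12, A[0][2] + B[2][2] = 6 + 2 = 8) = 2 (attained at k = 0)
  C[1][0] = min over k of (A[1][0] + B[0][0] = 3 + -3 = 0, A[1][1] + B[1][0] = 8 + 0 = 8, A[1][2] + B[2][0] = 7 + 8 = 15) = 0 (attained at k = 0)
  C[1][1] = min over k of (A[1][0] + B[0][1] = 3 + -3 = 0, A[1][1] + B[1][1] = 8 + -2 = 6, A[1][2] + B[2][1] = 7 + 4 = 11) = 0 (attained at k = 0)
  C[1][2] = min over k of (A[1][0] + B[0][2] = 3 + 6 = 9, A[1][1] + B[1][2] = 8 + 5 = 13, A[1][2] + B[2][2] = 7 + 2 = 9) = 9 (attained at k = 0)
  C[2][0] = min over k of (A[2][0] + B[0][0] = 0 + -3 = -3, A[2][1] + B[1][0] = 6 + 0 = 6, A[2][2] + B[2][0] = 2 + 8 = 10) = -3 (attained at k = 0)
  C[2][1] = min over k of (A[2][0] + B[0][1] = 0 + -3 = -3, A[2][1] + B[1][1] = 6 + -2 = 4, A[2][2] + B[2][1] = 2 + 4 = 6) = -3 (attained at k = 0)
  C[2][2] = min over k of (A[2][0] + B[0][2] = 0 + 6 = 6, A[2][1] + B[1][2] = 6 + 5 = 11, A[2][2] + B[2][2] = 2 + 2 = 4) = 4 (attained at k = 2)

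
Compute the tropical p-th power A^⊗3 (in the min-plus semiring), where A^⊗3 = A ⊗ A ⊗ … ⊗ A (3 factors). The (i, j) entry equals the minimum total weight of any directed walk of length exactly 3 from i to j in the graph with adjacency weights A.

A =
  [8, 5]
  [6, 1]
A^⊗3 =
  [12, 7]
  [8, 3]

Each entry (A^⊗3)_ij equals the minimum over all length-3 walks i = v_0 → v_1 → … → v_3 = j of Σ_t A[v_t][v_{t+1}]. For example, for (i, j) = (0, 1) we minimise over 4 possible intermediate vertex sequences; the minimum is 7, attained along the walk 0 → 1 → 1 → 1.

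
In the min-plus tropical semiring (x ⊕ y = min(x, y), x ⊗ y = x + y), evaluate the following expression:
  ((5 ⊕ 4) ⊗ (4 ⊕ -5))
((5 ⊕ 4) ⊗ (4 ⊕ -5)) = -1

Expand innermost to outermost. Recall ⊕ takes the minimum of its arguments and ⊗ takes their sum. Working out the expression ((5 ⊕ 4) ⊗ (4 ⊕ -5)) gives -1.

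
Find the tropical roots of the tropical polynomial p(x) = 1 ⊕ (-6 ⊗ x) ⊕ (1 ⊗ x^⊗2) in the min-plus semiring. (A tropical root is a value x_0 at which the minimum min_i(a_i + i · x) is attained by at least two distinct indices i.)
Roots: {-7, 7}

Each tropical root is a break point of the lower envelope of the lines y = a_i + i · x (there are 3 lines, with slopes 0, 1, ..., 2). Only the lines that attain the minimum somewhere contribute to roots; other lines are dominated. Here the surviving (envelope) indices are i = 2, i = 1, i = 0.
Intersections between consecutive envelope lines give the roots: for adjacent envelope indices i < j the intersection is x = (a_i − a_j) / (j − i). Reading off the sorted break points: {-7, 7}.
Verification: at each break x_0, at least two indices attain the minimum of min_i(a_i + i · x_0).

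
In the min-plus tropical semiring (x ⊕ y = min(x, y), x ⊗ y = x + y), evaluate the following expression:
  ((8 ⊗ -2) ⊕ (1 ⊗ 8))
((8 ⊗ -2) ⊕ (1 ⊗ 8)) = 6

Expand innermost to outermost. Recall ⊕ takes the minimum of its arguments and ⊗ takes their sum. Working out the expression ((8 ⊗ -2) ⊕ (1 ⊗ 8)) gives 6.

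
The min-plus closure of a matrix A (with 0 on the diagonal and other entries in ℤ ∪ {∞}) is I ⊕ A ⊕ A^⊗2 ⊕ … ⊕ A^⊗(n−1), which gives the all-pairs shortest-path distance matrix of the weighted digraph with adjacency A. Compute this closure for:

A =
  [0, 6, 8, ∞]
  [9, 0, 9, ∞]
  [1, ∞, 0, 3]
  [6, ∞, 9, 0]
Closure =
  [0, 6, 8, 11]
  [9, 0, 9, 12]
  [1, 7, 0, 3]
  [6, 12, 9, 0]

This is the Floyd-Warshall all-pairs shortest-path computation. For each intermediate vertex k = 0, 1, …, 3, update dist[i][j] ← min(dist[i][j], dist[i][k] + dist[k][j]). The final matrix gives, for each (i, j), the minimum total weight of any directed path from i to j (possibly empty when i = j).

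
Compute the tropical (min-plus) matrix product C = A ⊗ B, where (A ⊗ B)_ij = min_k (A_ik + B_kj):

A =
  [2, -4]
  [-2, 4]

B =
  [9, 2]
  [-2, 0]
A ⊗ B =
  [-6, -4]
  [2, 0]

Apply the min-plus product entry-by-entry:
  C[0][0] = min over k of (A[0][0] + B[0][0] = 2 + 9 = 11, A[0][1] + B[1][0] = -4 + -2 = -6) = -6 (attained at k = 1)
  C[0][1] = min over k of (A[0][0] + B[0][1] = 2 + 2 = 4, A[0][1] + B[1][1] = -4 + 0 = -4) = -4 (attained at k = 1)
  C[1][0] = min over k of (A[1][0] + B[0][0] = -2 + 9 = 7, A[1][1] + B[1][0] = 4 + -2 = 2) = 2 (attained at k = 1)
  C[1][1] = min over k of (A[1][0] + B[0][1] = -2 + 2 = 0, A[1][1] + B[1][1] = 4 + 0 = 4) = 0 (attained at k = 0)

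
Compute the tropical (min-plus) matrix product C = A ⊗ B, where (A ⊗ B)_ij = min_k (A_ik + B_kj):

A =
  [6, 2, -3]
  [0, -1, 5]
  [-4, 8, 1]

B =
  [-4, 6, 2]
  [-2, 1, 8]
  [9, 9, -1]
A ⊗ B =
  [0, 3, -4]
  [-4, 0, 2]
  [-8, 2, -2]

Apply the min-plus product entry-by-entry:
  C[0][0] = min over k of (A[0][0] + B[0][0] = 6 + -4 = 2, A[0][1] + B[1][0] = 2 + -2 = 0, A[0][2] + B[2][0] = -3 + 9 = 6) = 0 (attained at k = 1)
  C[0][1] = min over k of (A[0][0] + B[0][1] = 6 + 6 = 12, A[0][1] + B[1][1] = 2 + 1 = 3, A[0][2] + B[2][1] = -3 + 9 = 6) = 3 (attained at k = 1)
  C[0][2] = min over k of (A[0][0] + B[0][2] = 6 + 2 = 8, A[0][1] + B[1][2] = 2 + 8 = 10, A[0][2] + B[2][2] = -3 + -1 = -4) = -4 (attained at k = 2)
  C[1][0] = min over k of (A[1][0] + B[0][0] = 0 + -4 = -4, A[1][1] + B[1][0] = -1 + -2 = -3, A[1][2] + B[2][0] = 5 + 9 = 14) = -4 (attained at k = 0)
  C[1][1] = min over k of (A[1][0] + B[0][1] = 0 + 6 = 6, A[1][1] + B[1][1] = -1 + 1 = 0, A[1][2] + B[2][1] = 5 + 9 = 14) = 0 (attained at k = 1)
  C[1][2] = min over k of (A[1][0] + B[0][2] = 0 + 2 = 2, A[1][1] + B[1][2] = -1 + 8 = 7, A[1][2] + B[2][2] = 5 + -1 = 4) = 2 (attained at k = 0)
  C[2][0] = min over k of (A[2][0] + B[0][0] = -4 + -4 = -8, A[2][1] + B[1][0] = 8 + -2 = 6, A[2][2] + B[2][0] = 1 + 9 = 10) = -8 (attained at k = 0)
  C[2][1] = min over k of (A[2][0] + B[0][1] = -4 + 6 = 2, A[2][1] + B[1][1] = 8 + 1 = 9, A[2][2] + B[2][1] = 1 + 9 = 10) = 2 (attained at k = 0)
  C[2][2] = min over k of (A[2][0] + B[0][2] = -4 + 2 = -2, A[2][1] + B[1][2] = 8 + 8 = 16, A[2][2] + B[2][2] = 1 + -1 = 0) = -2 (attained at k = 0)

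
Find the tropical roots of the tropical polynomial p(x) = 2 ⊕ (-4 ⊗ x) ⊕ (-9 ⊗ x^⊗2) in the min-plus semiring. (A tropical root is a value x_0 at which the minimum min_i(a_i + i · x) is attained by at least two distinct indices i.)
Roots: {5, 6}

Each tropical root is a break point of the lower envelope of the lines y = a_i + i · x (there are 3 lines, with slopes 0, 1, ..., 2). Only the lines that attain the minimum somewhere contribute to roots; other lines are dominated. Here the surviving (envelope) indices are i = 2, i = 1, i = 0.
Intersections between consecutive envelope lines give the roots: for adjacent envelope indices i < j the intersection is x = (a_i − a_j) / (j − i). Reading off the sorted break points: {5, 6}.
Verification: at each break x_0, at least two indices attain the minimum of min_i(a_i + i · x_0).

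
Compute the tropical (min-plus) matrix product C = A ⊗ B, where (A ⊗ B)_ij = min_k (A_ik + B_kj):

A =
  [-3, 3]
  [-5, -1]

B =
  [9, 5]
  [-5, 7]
A ⊗ B =
  [-2, 2]
  [-6, 0]

Apply the min-plus product entry-by-entry:
  C[0][0] = min over k of (A[0][0] + B[0][0] = -3 + 9 = 6, A[0][1] + B[1][0] = 3 + -5 = -2) = -2 (attained at k = 1)
  C[0][1] = min over k of (A[0][0] + B[0][1] = -3 + 5 = 2, A[0][1] + B[1][1] = 3 + 7 = 10) = 2 (attained at k = 0)
  C[1][0] = min over k of (A[1][0] + B[0][0] = -5 + 9 = 4, A[1][1] + B[1][0] = -1 + -5 = -6) = -6 (attained at k = 1)
  C[1][1] = min over k of (A[1][0] + B[0][1] = -5 + 5 = 0, A[1][1] + B[1][1] = -1 + 7 = 6) = 0 (attained at k = 0)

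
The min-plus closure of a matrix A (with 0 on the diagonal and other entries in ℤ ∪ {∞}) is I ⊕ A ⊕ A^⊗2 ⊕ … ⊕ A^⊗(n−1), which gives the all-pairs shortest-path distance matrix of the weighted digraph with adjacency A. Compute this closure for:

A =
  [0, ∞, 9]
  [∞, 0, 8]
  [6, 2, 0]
Closure =
  [0, 11, 9]
  [14, 0, 8]
  [6, 2, 0]

This is the Floyd-Warshall all-pairs shortest-path computation. For each intermediate vertex k = 0, 1, …, 2, update dist[i][j] ← min(dist[i][j], dist[i][k] + dist[k][j]). The final matrix gives, for each (i, j), the minimum total weight of any directed path from i to j (possibly empty when i = j).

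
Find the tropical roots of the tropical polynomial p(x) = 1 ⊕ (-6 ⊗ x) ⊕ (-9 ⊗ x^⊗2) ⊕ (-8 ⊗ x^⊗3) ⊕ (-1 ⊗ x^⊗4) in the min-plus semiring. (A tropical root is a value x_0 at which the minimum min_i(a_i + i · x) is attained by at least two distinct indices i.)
Roots: {-7, -1, 3, 7}

Each tropical root is a break point of the lower envelope of the lines y = a_i + i · x (there are 5 lines, with slopes 0, 1, ..., 4). Only the lines that attain the minimum somewhere contribute to roots; other lines are dominated. Here the surviving (envelope) indices are i = 4, i = 3, i = 2, i = 1, i = 0.
Intersections between consecutive envelope lines give the roots: for adjacent envelope indices i < j the intersection is x = (a_i − a_j) / (j − i). Reading off the sorted break points: {-7, -1, 3, 7}.
Verification: at each break x_0, at least two indices attain the minimum of min_i(a_i + i · x_0).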